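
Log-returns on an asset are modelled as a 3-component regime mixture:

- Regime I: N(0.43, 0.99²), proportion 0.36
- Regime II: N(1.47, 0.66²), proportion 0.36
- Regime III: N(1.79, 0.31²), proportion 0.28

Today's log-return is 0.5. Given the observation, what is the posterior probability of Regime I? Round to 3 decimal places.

By Bayes' theorem, P(k | x) = w_k f_k(x) / Σ_j w_j f_j(x).
Normal densities:
  L_I = (1/(0.99·√(2π)))·exp(−(0.5−0.43)²/(2·0.99²)) = 0.402972·exp(-0.00250) = 0.401966
  L_II = (1/(0.66·√(2π)))·exp(−(0.5−1.47)²/(2·0.66²)) = 0.604458·exp(-1.08000) = 0.20527
  L_III = (1/(0.31·√(2π)))·exp(−(0.5−1.79)²/(2·0.31²)) = 1.286911·exp(-8.65817) = 0.000223539
Prior × likelihood for each component:
  w_I·L_I = 0.36 × 0.401966 = 0.144708
  w_II·L_II = 0.36 × 0.20527 = 0.0738973
  w_III·L_III = 0.28 × 0.000223539 = 6.2591e-05
Sum: 0.144708 + 0.0738973 + 6.2591e-05 = 0.218668
So the posterior for Regime I is 0.144708 / 0.218668 ≈ 0.662.

0.662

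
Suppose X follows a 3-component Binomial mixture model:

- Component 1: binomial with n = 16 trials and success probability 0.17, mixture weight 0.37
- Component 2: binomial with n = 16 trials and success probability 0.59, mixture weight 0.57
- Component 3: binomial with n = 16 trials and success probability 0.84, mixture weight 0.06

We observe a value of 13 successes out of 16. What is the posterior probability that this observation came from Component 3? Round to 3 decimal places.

The responsibility of component k is w_k f_k(x) divided by Σ_j w_j f_j(x).
Evaluate each component's likelihood at the observed value:
  p_1 = 3.17145e-08
  p_2 = 0.040515
  p_3 = 0.237782
Prior × likelihood for each component:
  w_1·p_1 = 0.37 × 3.17145e-08 = 1.17344e-08
  w_2·p_2 = 0.57 × 0.040515 = 0.0230935
  w_3·p_3 = 0.06 × 0.237782 = 0.0142669
Evidence: 1.17344e-08 + 0.0230935 + 0.0142669 = 0.0373605
P(Component 3 | x) = 0.0142669 / 0.0373605 ≈ 0.382

0.382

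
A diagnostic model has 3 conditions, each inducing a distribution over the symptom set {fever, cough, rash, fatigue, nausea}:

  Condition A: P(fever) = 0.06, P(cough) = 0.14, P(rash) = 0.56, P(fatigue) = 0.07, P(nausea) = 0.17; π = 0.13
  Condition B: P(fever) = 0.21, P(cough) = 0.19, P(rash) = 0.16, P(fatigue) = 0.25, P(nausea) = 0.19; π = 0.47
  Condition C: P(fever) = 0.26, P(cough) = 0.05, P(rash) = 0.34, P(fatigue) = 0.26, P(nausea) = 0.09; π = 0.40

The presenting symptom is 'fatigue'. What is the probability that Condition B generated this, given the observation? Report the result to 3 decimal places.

Apply Bayes' rule: the posterior for each component is proportional to its prior times its likelihood at x.
Evaluate each component's likelihood at the observed value:
  L_A = P(fatigue | comp) = 0.07
  L_B = P(fatigue | comp) = 0.25
  L_C = P(fatigue | comp) = 0.26
Unnormalised posteriors:
  π_A·L_A = 0.13 × 0.07 = 0.0091
  π_B·L_B = 0.47 × 0.25 = 0.1175
  π_C·L_C = 0.40 × 0.26 = 0.104
Marginal: 0.0091 + 0.1175 + 0.104 = 0.2306
So the posterior for Condition B is 0.1175 / 0.2306 ≈ 0.510.

0.510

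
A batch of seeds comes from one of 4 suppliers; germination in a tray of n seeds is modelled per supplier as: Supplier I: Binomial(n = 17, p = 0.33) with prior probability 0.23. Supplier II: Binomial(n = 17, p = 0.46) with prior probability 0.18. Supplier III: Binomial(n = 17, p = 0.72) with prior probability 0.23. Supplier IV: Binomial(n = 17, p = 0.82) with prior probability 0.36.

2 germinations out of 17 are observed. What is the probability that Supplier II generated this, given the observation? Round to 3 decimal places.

Apply Bayes' rule: the posterior for each component is proportional to its prior times its likelihood at x.
Evaluate each component's likelihood at the observed value:
  f_I = C(17,2)·0.33^2·0.67^15 = 136·0.1089·0.00246106 = 0.0364493
  f_II = C(17,2)·0.46^2·0.54^15 = 136·0.2116·9.68069e-05 = 0.00278587
  f_III = C(17,2)·0.72^2·0.28^15 = 136·0.5184·5.09766e-09 = 3.59397e-07
  f_IV = C(17,2)·0.82^2·0.18^15 = 136·0.6724·6.74664e-12 = 6.16956e-10
Prior × likelihood for each component:
  π_I·f_I = 0.23 × 0.0364493 = 0.00838333
  π_II·f_II = 0.18 × 0.00278587 = 0.000501457
  π_III·f_III = 0.23 × 3.59397e-07 = 8.26613e-08
  π_IV·f_IV = 0.36 × 6.16956e-10 = 2.22104e-10
Marginal: 0.00838333 + 0.000501457 + 8.26613e-08 + 2.22104e-10 = 0.00888487
P(Supplier II | x) ≈ 0.056

0.056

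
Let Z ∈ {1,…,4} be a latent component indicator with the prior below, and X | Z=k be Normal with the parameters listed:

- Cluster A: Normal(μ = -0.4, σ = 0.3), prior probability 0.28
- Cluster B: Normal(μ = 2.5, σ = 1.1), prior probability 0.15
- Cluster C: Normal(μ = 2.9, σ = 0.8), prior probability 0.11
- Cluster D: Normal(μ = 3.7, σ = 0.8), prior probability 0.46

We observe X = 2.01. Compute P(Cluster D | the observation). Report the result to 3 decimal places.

0.238

Apply Bayes' rule: the posterior for each component is proportional to its prior times its likelihood at x.
Component likelihoods at x = 2.01:
  L_A = 1.28918e-14
  L_B = 0.328419
  L_C = 0.268576
  L_D = 0.0535509
Multiply by the mixture weights:
  π_A·L_A = 0.28 × 1.28918e-14 = 3.60969e-15
  π_B·L_B = 0.15 × 0.328419 = 0.0492629
  π_C·L_C = 0.11 × 0.268576 = 0.0295433
  π_D·L_D = 0.46 × 0.0535509 = 0.0246334
Evidence: 3.60969e-15 + 0.0492629 + 0.0295433 + 0.0246334 = 0.10344
Responsibility of Cluster D: 0.0246334 / 0.10344 ≈ 0.238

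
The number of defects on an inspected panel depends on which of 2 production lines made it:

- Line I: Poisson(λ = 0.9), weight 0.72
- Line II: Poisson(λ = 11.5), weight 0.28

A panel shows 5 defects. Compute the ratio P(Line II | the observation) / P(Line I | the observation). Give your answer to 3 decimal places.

Only the two components matter; the odds are (π_i f_i(x)) / (π_j f_j(x)).
Poisson probabilities:
  p_I = 0.00200063
  p_II = 0.0169794
Posterior odds = (π_II·p_II) / (π_I·p_I) = (0.28·0.0169794) / (0.72·0.00200063) = 0.00475422 / 0.00144045 ≈ 3.301

3.301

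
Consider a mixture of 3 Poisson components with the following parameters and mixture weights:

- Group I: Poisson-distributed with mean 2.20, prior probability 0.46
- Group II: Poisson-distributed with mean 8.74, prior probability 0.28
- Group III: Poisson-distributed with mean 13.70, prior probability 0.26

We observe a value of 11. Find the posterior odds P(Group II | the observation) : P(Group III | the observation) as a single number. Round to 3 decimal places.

1.094

Only the two components matter; the odds are (π_i f_i(x)) / (π_j f_j(x)).
Evaluate each component's likelihood at the observed value:
  f_I = e^(−2.20)·2.20^11/11! = 1.62198e-05
  f_II = e^(−8.74)·8.74^11/11! = 0.0911457
  f_III = e^(−13.70)·13.70^11/11! = 0.0897297
0.0255208 / 0.0233297 ≈ 1.094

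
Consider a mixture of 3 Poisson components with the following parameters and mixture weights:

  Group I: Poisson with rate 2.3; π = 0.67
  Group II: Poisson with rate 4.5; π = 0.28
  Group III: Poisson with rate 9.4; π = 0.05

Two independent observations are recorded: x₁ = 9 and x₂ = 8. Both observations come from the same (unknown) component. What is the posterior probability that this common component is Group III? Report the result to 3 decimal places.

0.731

Apply Bayes' rule: the posterior for each component is proportional to its prior times its likelihood at x.
Since both observations come from the same component, the likelihood for component k is f_k(x₁)·f_k(x₂).
  L_I = [0.000497634] × [0.00194726] = 9.69025e-07
  L_II = [0.0231646] × [0.0463292] = 0.0010732
  L_III = [0.130623] × [0.125065] = 0.0163363
Multiply by the mixture weights:
  π_I·L_I = 0.67 × 9.69025e-07 = 6.49247e-07
  π_II·L_II = 0.28 × 0.0010732 = 0.000300495
  π_III·L_III = 0.05 × 0.0163363 = 0.000816815
Normaliser: 6.49247e-07 + 0.000300495 + 0.000816815 = 0.00111796
Responsibility of Group III: 0.000816815 / 0.00111796 ≈ 0.731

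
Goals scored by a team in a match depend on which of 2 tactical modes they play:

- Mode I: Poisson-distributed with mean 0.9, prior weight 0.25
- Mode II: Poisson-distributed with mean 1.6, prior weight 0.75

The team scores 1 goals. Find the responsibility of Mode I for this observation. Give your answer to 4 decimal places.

P(component k | x) = P(Z=k)·f_k(x) / marginal(x), where marginal(x) = Σ_j P(Z=j)·f_j(x).
Component likelihoods at x = 1 goals:
  f_I = e^(−0.9)·0.9^1/1! = 0.365913
  f_II = e^(−1.6)·1.6^1/1! = 0.323034
Weight by the priors:
  P(Z=I)·f_I = 0.25 × 0.365913 = 0.0914782
  P(Z=II)·f_II = 0.75 × 0.323034 = 0.242276
Marginal: 0.0914782 + 0.242276 = 0.333754
P(Mode I | 1 goals) = 0.0914782 / 0.333754 ≈ 0.2741

0.2741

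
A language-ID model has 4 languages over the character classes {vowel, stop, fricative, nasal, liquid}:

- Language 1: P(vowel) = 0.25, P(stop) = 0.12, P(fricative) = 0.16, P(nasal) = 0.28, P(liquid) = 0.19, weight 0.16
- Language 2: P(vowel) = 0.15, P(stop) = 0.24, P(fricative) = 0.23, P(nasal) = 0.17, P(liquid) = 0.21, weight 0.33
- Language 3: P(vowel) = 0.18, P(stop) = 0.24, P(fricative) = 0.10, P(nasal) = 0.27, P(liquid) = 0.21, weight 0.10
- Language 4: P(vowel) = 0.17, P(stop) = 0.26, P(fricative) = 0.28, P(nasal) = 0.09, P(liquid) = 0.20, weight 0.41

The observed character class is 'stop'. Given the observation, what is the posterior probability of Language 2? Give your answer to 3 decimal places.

0.346

P(component k | x) = π_k·f_k(x) / marginal(x), where marginal(x) = Σ_j π_j·f_j(x).
Categorical probabilities:
  L_1 = 0.12
  L_2 = 0.24
  L_3 = 0.24
  L_4 = 0.26
Multiply by the mixture weights:
  π_1·L_1 = 0.16 × 0.12 = 0.0192
  π_2·L_2 = 0.33 × 0.24 = 0.0792
  π_3·L_3 = 0.10 × 0.24 = 0.024
  π_4·L_4 = 0.41 × 0.26 = 0.1066
Denominator: 0.0192 + 0.0792 + 0.024 + 0.1066 = 0.229
Responsibility of Language 2: 0.0792 / 0.229 ≈ 0.346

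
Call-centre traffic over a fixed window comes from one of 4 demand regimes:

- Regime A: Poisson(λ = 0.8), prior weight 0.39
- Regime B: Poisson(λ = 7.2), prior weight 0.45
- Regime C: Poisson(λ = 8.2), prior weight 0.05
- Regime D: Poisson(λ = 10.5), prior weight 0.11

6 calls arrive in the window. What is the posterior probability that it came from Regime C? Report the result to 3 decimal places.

Posterior ∝ prior × likelihood, so P(k | x) ∝ π_k f_k(x); normalise over all components.
Poisson probabilities:
  p_A = e^(−0.8)·0.8^6/6! = 0.000163596
  p_B = e^(−7.2)·7.2^6/6! = 0.144458
  p_C = e^(−8.2)·8.2^6/6! = 0.115967
  p_D = e^(−10.5)·10.5^6/6! = 0.051252
Weight by the priors:
  π_A·p_A = 0.39 × 0.000163596 = 6.38023e-05
  π_B·p_B = 0.45 × 0.144458 = 0.0650062
  π_C·p_C = 0.05 × 0.115967 = 0.00579837
  π_D·p_D = 0.11 × 0.051252 = 0.00563773
Sum: 6.38023e-05 + 0.0650062 + 0.00579837 + 0.00563773 = 0.0765061
Responsibility of Regime C: 0.00579837 / 0.0765061 ≈ 0.076

0.076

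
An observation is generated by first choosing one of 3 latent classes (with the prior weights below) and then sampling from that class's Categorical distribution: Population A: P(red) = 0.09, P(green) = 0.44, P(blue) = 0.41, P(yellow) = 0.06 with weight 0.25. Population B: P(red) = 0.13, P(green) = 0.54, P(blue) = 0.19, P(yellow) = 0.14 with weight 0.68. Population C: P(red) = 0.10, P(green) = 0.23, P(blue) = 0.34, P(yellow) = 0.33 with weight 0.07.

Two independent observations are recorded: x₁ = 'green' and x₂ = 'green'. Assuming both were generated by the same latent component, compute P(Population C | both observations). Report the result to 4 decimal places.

Apply Bayes' rule: the posterior for each component is proportional to its prior times its likelihood at x.
Since both observations come from the same component, the likelihood for component k is f_k(x₁)·f_k(x₂).
  f_A = [0.44] × [0.44] = 0.1936
  f_B = [0.54] × [0.54] = 0.2916
  f_C = [0.23] × [0.23] = 0.0529
Unnormalised posteriors:
  π_A·f_A = 0.25 × 0.1936 = 0.0484
  π_B·f_B = 0.68 × 0.2916 = 0.198288
  π_C·f_C = 0.07 × 0.0529 = 0.003703
Normaliser: 0.0484 + 0.198288 + 0.003703 = 0.250391
So the posterior for Population C is 0.003703 / 0.250391 ≈ 0.0148.

0.0148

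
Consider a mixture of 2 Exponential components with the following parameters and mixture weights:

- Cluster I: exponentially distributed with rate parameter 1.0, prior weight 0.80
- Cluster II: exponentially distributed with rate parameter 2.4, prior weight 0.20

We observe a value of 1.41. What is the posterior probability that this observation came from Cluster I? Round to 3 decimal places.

Apply Bayes' rule: the posterior for each component is proportional to its prior times its likelihood at x.
Component likelihoods at x = 1.41:
  f_I = 1.0·e^(−1.0·1.41) = 1.0·e^(−1.4100) = 0.244143
  f_II = 2.4·e^(−2.4·1.41) = 2.4·e^(−3.3840) = 0.0813877
Multiply by the mixture weights:
  w_I·f_I = 0.80 × 0.244143 = 0.195315
  w_II·f_II = 0.20 × 0.0813877 = 0.0162775
Normaliser: 0.195315 + 0.0162775 = 0.211592
Responsibility of Cluster I: 0.195315 / 0.211592 ≈ 0.923

0.923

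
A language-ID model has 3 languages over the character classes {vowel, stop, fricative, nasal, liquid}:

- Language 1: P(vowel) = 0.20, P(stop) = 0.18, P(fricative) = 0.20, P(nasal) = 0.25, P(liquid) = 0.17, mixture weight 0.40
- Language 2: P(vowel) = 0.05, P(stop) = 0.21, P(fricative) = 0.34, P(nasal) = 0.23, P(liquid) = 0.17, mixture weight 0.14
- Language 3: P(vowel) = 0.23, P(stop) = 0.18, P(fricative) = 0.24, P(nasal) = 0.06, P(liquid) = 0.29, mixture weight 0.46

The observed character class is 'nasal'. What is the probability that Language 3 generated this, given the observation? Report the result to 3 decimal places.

0.173

Apply Bayes' rule: the posterior for each component is proportional to its prior times its likelihood at x.
Categorical probabilities:
  p_1 = P(nasal | comp) = 0.25
  p_2 = P(nasal | comp) = 0.23
  p_3 = P(nasal | comp) = 0.06
Prior × likelihood for each component:
  π_1·p_1 = 0.40 × 0.25 = 0.1
  π_2·p_2 = 0.14 × 0.23 = 0.0322
  π_3·p_3 = 0.46 × 0.06 = 0.0276
Marginal: 0.1 + 0.0322 + 0.0276 = 0.1598
Responsibility of Language 3: 0.0276 / 0.1598 ≈ 0.173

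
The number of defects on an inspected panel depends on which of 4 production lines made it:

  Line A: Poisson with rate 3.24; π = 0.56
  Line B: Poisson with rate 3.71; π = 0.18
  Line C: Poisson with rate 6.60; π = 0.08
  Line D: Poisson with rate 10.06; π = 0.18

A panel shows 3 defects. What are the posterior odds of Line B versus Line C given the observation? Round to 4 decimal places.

The posterior odds equal the prior odds times the likelihood ratio: (π_i/π_j)·(f_i(x)/f_j(x)).
Poisson probabilities:
  p_A = e^(−3.24)·3.24^3/3! = 0.222009
  p_B = e^(−3.71)·3.71^3/3! = 0.208323
  p_C = e^(−6.60)·6.60^3/3! = 0.0651834
  p_D = e^(−10.06)·10.06^3/3! = 0.00725505
Posterior odds = (π_B·p_B) / (π_C·p_C) = (0.18·0.208323) / (0.08·0.0651834) = 0.0374982 / 0.00521467 ≈ 7.1909

7.1909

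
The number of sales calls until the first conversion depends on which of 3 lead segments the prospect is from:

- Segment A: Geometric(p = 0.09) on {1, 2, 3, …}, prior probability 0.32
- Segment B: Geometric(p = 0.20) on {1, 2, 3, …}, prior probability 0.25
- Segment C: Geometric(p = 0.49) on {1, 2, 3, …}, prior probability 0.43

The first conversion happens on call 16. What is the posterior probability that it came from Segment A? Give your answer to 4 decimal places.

P(component k | x) = π_k·f_k(x) / marginal(x), where marginal(x) = Σ_j π_j·f_j(x).
Geometric probabilities:
  L_A = 0.0218707
  L_B = 0.00703687
  L_C = 2.01256e-05
Multiply by the mixture weights:
  π_A·L_A = 0.32 × 0.0218707 = 0.00699864
  π_B·L_B = 0.25 × 0.00703687 = 0.00175922
  π_C·L_C = 0.43 × 2.01256e-05 = 8.65401e-06
Evidence: 0.00699864 + 0.00175922 + 8.65401e-06 = 0.00876651
P(Segment A | x) ≈ 0.7983

0.7983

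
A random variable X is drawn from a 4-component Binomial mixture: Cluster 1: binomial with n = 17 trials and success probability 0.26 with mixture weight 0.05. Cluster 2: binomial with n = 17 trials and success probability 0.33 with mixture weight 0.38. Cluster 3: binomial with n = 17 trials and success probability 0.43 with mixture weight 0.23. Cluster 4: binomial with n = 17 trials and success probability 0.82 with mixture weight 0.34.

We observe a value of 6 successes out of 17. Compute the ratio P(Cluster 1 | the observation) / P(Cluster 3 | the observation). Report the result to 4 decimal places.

Since P(k|x) ∝ P(Z=k) f_k(x), the posterior odds are P(Z=i) f_i(x) / (P(Z=j) f_j(x)).
Binomial probabilities:
  f_1 = 0.139306
  f_2 = 0.195203
  f_3 = 0.161441
  f_4 = 2.41803e-05
Posterior odds = (P(Z=1)·f_1) / (P(Z=3)·f_3) = (0.05·0.139306) / (0.23·0.161441) = 0.00696529 / 0.0371315 ≈ 0.1876

0.1876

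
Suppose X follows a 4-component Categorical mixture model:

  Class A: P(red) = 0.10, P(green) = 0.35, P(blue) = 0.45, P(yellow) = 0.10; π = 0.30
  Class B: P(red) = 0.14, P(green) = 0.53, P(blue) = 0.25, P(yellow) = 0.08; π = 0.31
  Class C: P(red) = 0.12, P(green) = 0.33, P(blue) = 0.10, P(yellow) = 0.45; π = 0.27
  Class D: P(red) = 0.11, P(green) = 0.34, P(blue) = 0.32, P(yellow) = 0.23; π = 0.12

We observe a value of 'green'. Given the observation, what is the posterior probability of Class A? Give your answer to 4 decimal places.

0.2630

The responsibility of component k is π_k f_k(x) divided by Σ_j π_j f_j(x).
Component likelihoods at x = 'green':
  L_A = P(green | comp) = 0.35
  L_B = P(green | comp) = 0.53
  L_C = P(green | comp) = 0.33
  L_D = P(green | comp) = 0.34
Weight by the priors:
  π_A·L_A = 0.30 × 0.35 = 0.105
  π_B·L_B = 0.31 × 0.53 = 0.1643
  π_C·L_C = 0.27 × 0.33 = 0.0891
  π_D·L_D = 0.12 × 0.34 = 0.0408
Sum: 0.105 + 0.1643 + 0.0891 + 0.0408 = 0.3992
P(Class A | x) = 0.105 / 0.3992 ≈ 0.2630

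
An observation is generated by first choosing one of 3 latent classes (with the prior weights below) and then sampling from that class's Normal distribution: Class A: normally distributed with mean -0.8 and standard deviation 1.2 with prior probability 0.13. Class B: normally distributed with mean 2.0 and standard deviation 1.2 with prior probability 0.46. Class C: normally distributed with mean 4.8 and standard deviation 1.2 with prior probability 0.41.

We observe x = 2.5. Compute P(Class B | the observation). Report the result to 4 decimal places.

Posterior ∝ prior × likelihood, so P(k | x) ∝ w_k f_k(x); normalise over all components.
Normal densities:
  L_A = (1/(1.2·√(2π)))·exp(−(2.5−-0.8)²/(2·1.2²)) = 0.332452·exp(-3.78125) = 0.00757797
  L_B = (1/(1.2·√(2π)))·exp(−(2.5−2.0)²/(2·1.2²)) = 0.332452·exp(-0.08681) = 0.30481
  L_C = (1/(1.2·√(2π)))·exp(−(2.5−4.8)²/(2·1.2²)) = 0.332452·exp(-1.83681) = 0.0529681
Multiply by the mixture weights:
  w_A·L_A = 0.13 × 0.00757797 = 0.000985136
  w_B·L_B = 0.46 × 0.30481 = 0.140213
  w_C·L_C = 0.41 × 0.0529681 = 0.0217169
Sum: 0.000985136 + 0.140213 + 0.0217169 = 0.162915
P(Class B | data) ≈ 0.8607

0.8607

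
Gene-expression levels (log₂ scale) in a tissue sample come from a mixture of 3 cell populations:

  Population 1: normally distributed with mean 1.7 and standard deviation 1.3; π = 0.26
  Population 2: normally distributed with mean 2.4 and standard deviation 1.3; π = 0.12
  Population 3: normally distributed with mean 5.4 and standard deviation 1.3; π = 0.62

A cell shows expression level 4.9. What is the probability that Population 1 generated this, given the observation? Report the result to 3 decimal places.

Apply Bayes' rule: the posterior for each component is proportional to its prior times its likelihood at x.
Normal densities:
  L_1 = 0.0148332
  L_2 = 0.0482956
  L_3 = 0.285
Unnormalised posteriors:
  P(Z=1)·L_1 = 0.26 × 0.0148332 = 0.00385663
  P(Z=2)·L_2 = 0.12 × 0.0482956 = 0.00579547
  P(Z=3)·L_3 = 0.62 × 0.285 = 0.1767
Denominator: 0.00385663 + 0.00579547 + 0.1767 = 0.186352
So the posterior for Population 1 is 0.00385663 / 0.186352 ≈ 0.021.

0.021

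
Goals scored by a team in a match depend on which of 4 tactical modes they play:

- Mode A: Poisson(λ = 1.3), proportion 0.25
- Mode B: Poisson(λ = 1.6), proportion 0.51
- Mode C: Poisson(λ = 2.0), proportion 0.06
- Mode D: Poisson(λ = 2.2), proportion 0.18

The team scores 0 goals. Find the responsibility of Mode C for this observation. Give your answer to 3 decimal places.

Posterior ∝ prior × likelihood, so P(k | x) ∝ π_k f_k(x); normalise over all components.
Poisson probabilities:
  L_A = e^(−1.3)·1.3^0/0! = 0.272532
  L_B = e^(−1.6)·1.6^0/0! = 0.201897
  L_C = e^(−2.0)·2.0^0/0! = 0.135335
  L_D = e^(−2.2)·2.2^0/0! = 0.110803
Weight by the priors:
  π_A·L_A = 0.25 × 0.272532 = 0.0681329
  π_B·L_B = 0.51 × 0.201897 = 0.102967
  π_C·L_C = 0.06 × 0.135335 = 0.00812012
  π_D·L_D = 0.18 × 0.110803 = 0.0199446
Sum: 0.0681329 + 0.102967 + 0.00812012 + 0.0199446 = 0.199165
P(Mode C | the observation) = 0.00812012 / 0.199165 ≈ 0.041

0.041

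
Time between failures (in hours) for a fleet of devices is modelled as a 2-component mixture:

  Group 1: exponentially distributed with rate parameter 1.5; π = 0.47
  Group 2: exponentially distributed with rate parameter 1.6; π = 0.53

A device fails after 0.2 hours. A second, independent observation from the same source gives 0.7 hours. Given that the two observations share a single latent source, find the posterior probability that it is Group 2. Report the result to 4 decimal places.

0.5397

Apply Bayes' rule: the posterior for each component is proportional to its prior times its likelihood at x.
Since both observations come from the same component, the likelihood for component k is f_k(x₁)·f_k(x₂).
  f_1 = [1.5·e^(−1.5·0.2) = 1.5·e^(−0.3000) = 1.11123] × [0.524907] = 0.583291
  f_2 = [1.6·e^(−1.6·0.2) = 1.6·e^(−0.3200) = 1.16184] × [0.522048] = 0.606535
Weight by the priors:
  π_1·f_1 = 0.47 × 0.583291 = 0.274147
  π_2·f_2 = 0.53 × 0.606535 = 0.321464
Denominator: 0.274147 + 0.321464 = 0.59561
Responsibility of Group 2: 0.321464 / 0.59561 ≈ 0.5397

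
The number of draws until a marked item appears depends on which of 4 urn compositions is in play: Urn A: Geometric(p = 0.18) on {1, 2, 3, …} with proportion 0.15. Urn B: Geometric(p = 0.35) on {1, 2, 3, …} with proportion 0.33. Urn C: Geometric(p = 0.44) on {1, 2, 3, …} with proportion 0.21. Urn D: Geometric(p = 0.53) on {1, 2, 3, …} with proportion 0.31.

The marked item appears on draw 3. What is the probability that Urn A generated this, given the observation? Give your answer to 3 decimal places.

0.137

The responsibility of component k is w_k f_k(x) divided by Σ_j w_j f_j(x).
Evaluate each component's likelihood at the observed value:
  f_A = 0.18·(1−0.18)^2 = 0.18·0.6724 = 0.121032
  f_B = 0.35·(1−0.35)^2 = 0.35·0.4225 = 0.147875
  f_C = 0.44·(1−0.44)^2 = 0.44·0.3136 = 0.137984
  f_D = 0.53·(1−0.53)^2 = 0.53·0.2209 = 0.117077
Prior × likelihood for each component:
  w_A·f_A = 0.15 × 0.121032 = 0.0181548
  w_B·f_B = 0.33 × 0.147875 = 0.0487988
  w_C·f_C = 0.21 × 0.137984 = 0.0289766
  w_D·f_D = 0.31 × 0.117077 = 0.0362939
Marginal: 0.0181548 + 0.0487988 + 0.0289766 + 0.0362939 = 0.132224
Responsibility of Urn A: 0.0181548 / 0.132224 ≈ 0.137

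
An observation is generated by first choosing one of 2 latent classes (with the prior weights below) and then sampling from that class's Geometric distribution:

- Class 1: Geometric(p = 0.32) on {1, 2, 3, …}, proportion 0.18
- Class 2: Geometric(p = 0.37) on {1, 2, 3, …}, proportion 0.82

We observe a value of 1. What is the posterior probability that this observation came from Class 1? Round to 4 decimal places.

The responsibility of component k is w_k f_k(x) divided by Σ_j w_j f_j(x).
Evaluate each component's likelihood at the observed value:
  f_1 = 0.32·(1−0.32)^0 = 0.32·1 = 0.32
  f_2 = 0.37·(1−0.37)^0 = 0.37·1 = 0.37
Multiply by the mixture weights:
  w_1·f_1 = 0.18 × 0.32 = 0.0576
  w_2·f_2 = 0.82 × 0.37 = 0.3034
Sum: 0.0576 + 0.3034 = 0.361
Responsibility of Class 1: 0.0576 / 0.361 ≈ 0.1596

0.1596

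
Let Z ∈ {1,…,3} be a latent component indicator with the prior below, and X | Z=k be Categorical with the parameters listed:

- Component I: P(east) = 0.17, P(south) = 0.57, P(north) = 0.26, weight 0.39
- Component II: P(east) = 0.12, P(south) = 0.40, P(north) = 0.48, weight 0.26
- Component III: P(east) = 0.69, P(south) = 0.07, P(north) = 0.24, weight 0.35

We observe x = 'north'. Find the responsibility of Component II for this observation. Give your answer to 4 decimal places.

Posterior ∝ prior × likelihood, so P(k | x) ∝ P(Z=k) f_k(x); normalise over all components.
Component likelihoods at x = 'north':
  p_I = P(north | comp) = 0.26
  p_II = P(north | comp) = 0.48
  p_III = P(north | comp) = 0.24
Multiply by the mixture weights:
  P(Z=I)·p_I = 0.39 × 0.26 = 0.1014
  P(Z=II)·p_II = 0.26 × 0.48 = 0.1248
  P(Z=III)·p_III = 0.35 × 0.24 = 0.084
Denominator: 0.1014 + 0.1248 + 0.084 = 0.3102
Responsibility of Component II: 0.1248 / 0.3102 ≈ 0.4023

0.4023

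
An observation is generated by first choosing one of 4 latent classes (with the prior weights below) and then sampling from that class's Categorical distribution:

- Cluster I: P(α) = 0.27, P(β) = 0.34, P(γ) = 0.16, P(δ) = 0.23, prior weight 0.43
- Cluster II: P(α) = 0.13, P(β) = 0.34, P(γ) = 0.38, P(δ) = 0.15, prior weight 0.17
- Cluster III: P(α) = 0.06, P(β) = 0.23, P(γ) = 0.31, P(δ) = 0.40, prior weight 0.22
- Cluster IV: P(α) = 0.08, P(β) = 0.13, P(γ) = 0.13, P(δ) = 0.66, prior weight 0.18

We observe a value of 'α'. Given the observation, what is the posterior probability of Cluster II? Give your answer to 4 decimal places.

Apply Bayes' rule: the posterior for each component is proportional to its prior times its likelihood at x.
Evaluate each component's likelihood at the observed value:
  p_I = 0.27
  p_II = 0.13
  p_III = 0.06
  p_IV = 0.08
Multiply by the mixture weights:
  P(Z=I)·p_I = 0.43 × 0.27 = 0.1161
  P(Z=II)·p_II = 0.17 × 0.13 = 0.0221
  P(Z=III)·p_III = 0.22 × 0.06 = 0.0132
  P(Z=IV)·p_IV = 0.18 × 0.08 = 0.0144
Denominator: 0.1161 + 0.0221 + 0.0132 + 0.0144 = 0.1658
P(Cluster II | x) ≈ 0.1333

0.1333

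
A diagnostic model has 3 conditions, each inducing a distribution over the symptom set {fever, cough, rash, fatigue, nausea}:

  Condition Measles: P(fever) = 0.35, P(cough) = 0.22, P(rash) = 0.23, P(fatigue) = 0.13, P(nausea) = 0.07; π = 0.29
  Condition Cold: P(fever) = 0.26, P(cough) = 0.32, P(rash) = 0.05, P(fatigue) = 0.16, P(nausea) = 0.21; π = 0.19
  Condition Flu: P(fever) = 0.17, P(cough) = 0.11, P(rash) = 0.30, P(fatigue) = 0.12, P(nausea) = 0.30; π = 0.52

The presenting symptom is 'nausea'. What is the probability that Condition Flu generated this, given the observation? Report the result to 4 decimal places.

Apply Bayes' rule: the posterior for each component is proportional to its prior times its likelihood at x.
Categorical probabilities:
  p_Measles = P(nausea | comp) = 0.07
  p_Cold = P(nausea | comp) = 0.21
  p_Flu = P(nausea | comp) = 0.30
Multiply by the mixture weights:
  w_Measles·p_Measles = 0.29 × 0.07 = 0.0203
  w_Cold·p_Cold = 0.19 × 0.21 = 0.0399
  w_Flu·p_Flu = 0.52 × 0.3 = 0.156
Normaliser: 0.0203 + 0.0399 + 0.156 = 0.2162
P(Condition Flu | the observation) ≈ 0.7216

0.7216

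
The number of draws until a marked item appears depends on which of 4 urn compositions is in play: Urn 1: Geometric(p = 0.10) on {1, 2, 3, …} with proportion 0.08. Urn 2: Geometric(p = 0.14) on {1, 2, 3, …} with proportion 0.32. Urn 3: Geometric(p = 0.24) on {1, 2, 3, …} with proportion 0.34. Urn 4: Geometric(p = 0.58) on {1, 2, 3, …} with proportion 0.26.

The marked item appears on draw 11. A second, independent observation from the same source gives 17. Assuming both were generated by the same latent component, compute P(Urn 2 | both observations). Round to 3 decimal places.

0.649

The responsibility of component k is π_k f_k(x) divided by Σ_j π_j f_j(x).
Since both observations come from the same component, the likelihood for component k is f_k(x₁)·f_k(x₂).
  f_1 = [0.10·(1−0.10)^10 = 0.10·0.348678 = 0.0348678] × [0.0185302] = 0.000646108
  f_2 = [0.14·(1−0.14)^10 = 0.14·0.221302 = 0.0309822] × [0.0125344] = 0.000388343
  f_3 = [0.24·(1−0.24)^10 = 0.24·0.0642889 = 0.0154293] × [0.00297323] = 4.5875e-05
  f_4 = [0.58·(1−0.58)^10 = 0.58·0.000170802 = 9.90651e-05] × [5.43772e-07] = 5.38688e-11
Prior × likelihood for each component:
  π_1·f_1 = 0.08 × 0.000646108 = 5.16887e-05
  π_2·f_2 = 0.32 × 0.000388343 = 0.00012427
  π_3·f_3 = 0.34 × 4.5875e-05 = 1.55975e-05
  π_4·f_4 = 0.26 × 5.38688e-11 = 1.40059e-11
Sum: 5.16887e-05 + 0.00012427 + 1.55975e-05 + 1.40059e-11 = 0.000191556
P(Urn 2 | x₁, x₂) ≈ 0.649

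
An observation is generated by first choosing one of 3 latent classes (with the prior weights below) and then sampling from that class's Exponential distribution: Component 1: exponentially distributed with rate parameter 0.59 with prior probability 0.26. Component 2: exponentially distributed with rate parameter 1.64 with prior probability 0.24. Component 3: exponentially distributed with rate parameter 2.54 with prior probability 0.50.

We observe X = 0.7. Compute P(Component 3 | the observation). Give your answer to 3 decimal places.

0.487

By Bayes' theorem, P(k | x) = π_k f_k(x) / Σ_j π_j f_j(x).
Evaluate each component's likelihood at the observed value:
  L_1 = 0.59·e^(−0.59·0.7) = 0.59·e^(−0.4130) = 0.390381
  L_2 = 1.64·e^(−1.64·0.7) = 1.64·e^(−1.1480) = 0.520324
  L_3 = 2.54·e^(−2.54·0.7) = 2.54·e^(−1.7780) = 0.429198
Prior × likelihood for each component:
  π_1·L_1 = 0.26 × 0.390381 = 0.101499
  π_2·L_2 = 0.24 × 0.520324 = 0.124878
  π_3·L_3 = 0.50 × 0.429198 = 0.214599
Denominator: 0.101499 + 0.124878 + 0.214599 = 0.440976
Responsibility of Component 3: 0.214599 / 0.440976 ≈ 0.487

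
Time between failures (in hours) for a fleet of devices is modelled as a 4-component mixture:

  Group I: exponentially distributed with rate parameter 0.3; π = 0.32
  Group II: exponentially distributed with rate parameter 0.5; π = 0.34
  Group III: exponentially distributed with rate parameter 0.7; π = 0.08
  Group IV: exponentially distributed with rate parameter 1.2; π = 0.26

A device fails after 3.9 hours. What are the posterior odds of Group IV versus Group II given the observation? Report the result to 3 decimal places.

0.120

Since P(k|x) ∝ w_k f_k(x), the posterior odds are w_i f_i(x) / (w_j f_j(x)).
Component likelihoods at x = 3.9 hours:
  p_I = 0.3·e^(−0.3·3.9) = 0.3·e^(−1.1700) = 0.0931101
  p_II = 0.5·e^(−0.5·3.9) = 0.5·e^(−1.9500) = 0.071137
  p_III = 0.7·e^(−0.7·3.9) = 0.7·e^(−2.7300) = 0.0456535
  p_IV = 1.2·e^(−1.2·3.9) = 1.2·e^(−4.6800) = 0.0111348
Odds = (0.26/0.34) × (0.0111348/0.071137) = 0.764706 × 0.156526 ≈ 0.120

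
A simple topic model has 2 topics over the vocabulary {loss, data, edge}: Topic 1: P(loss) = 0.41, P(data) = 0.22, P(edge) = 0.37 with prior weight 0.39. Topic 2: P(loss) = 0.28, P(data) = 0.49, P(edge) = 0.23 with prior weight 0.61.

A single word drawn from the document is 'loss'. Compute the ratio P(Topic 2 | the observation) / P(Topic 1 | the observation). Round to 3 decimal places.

Since P(k|x) ∝ w_k f_k(x), the posterior odds are w_i f_i(x) / (w_j f_j(x)).
Component likelihoods at x = 'loss':
  p_1 = 0.41
  p_2 = 0.28
0.1708 / 0.1599 ≈ 1.068

1.068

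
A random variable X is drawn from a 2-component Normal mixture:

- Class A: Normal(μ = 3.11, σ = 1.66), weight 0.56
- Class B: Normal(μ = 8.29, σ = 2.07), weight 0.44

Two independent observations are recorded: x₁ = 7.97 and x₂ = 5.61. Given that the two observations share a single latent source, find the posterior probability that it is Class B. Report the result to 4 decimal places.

0.9799

Posterior ∝ prior × likelihood, so P(k | x) ∝ P(Z=k) f_k(x); normalise over all components.
Since both observations come from the same component, the likelihood for component k is f_k(x₁)·f_k(x₂).
  L_A = [0.0033077] × [0.0773194] = 0.00025575
  L_B = [0.190437] × [0.0833595] = 0.0158747
Unnormalised posteriors:
  P(Z=A)·L_A = 0.56 × 0.00025575 = 0.00014322
  P(Z=B)·L_B = 0.44 × 0.0158747 = 0.00698486
Normaliser: 0.00014322 + 0.00698486 = 0.00712808
P(Class B | x₁,x₂) = 0.00698486 / 0.00712808 ≈ 0.9799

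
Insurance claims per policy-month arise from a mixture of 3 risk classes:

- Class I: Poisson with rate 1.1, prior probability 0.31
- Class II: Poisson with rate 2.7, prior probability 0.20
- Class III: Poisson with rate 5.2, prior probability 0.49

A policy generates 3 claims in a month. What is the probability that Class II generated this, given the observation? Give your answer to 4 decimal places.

Apply Bayes' rule: the posterior for each component is proportional to its prior times its likelihood at x.
Component likelihoods at x = 3 claims:
  f_I = e^(−1.1)·1.1^3/3! = 0.0738419
  f_II = e^(−2.7)·2.7^3/3! = 0.220468
  f_III = e^(−5.2)·5.2^3/3! = 0.129279
Prior × likelihood for each component:
  P(Z=I)·f_I = 0.31 × 0.0738419 = 0.022891
  P(Z=II)·f_II = 0.20 × 0.220468 = 0.0440935
  P(Z=III)·f_III = 0.49 × 0.129279 = 0.0633466
Evidence: 0.022891 + 0.0440935 + 0.0633466 = 0.130331
Responsibility of Class II: 0.0440935 / 0.130331 ≈ 0.3383

0.3383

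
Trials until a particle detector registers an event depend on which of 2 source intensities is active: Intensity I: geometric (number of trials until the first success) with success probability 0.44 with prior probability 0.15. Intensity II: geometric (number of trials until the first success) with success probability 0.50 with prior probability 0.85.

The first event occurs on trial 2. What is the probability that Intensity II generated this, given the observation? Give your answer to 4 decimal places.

Apply Bayes' rule: the posterior for each component is proportional to its prior times its likelihood at x.
Geometric probabilities:
  f_I = 0.2464
  f_II = 0.25
Weight by the priors:
  π_I·f_I = 0.15 × 0.2464 = 0.03696
  π_II·f_II = 0.85 × 0.25 = 0.2125
Evidence: 0.03696 + 0.2125 = 0.24946
Responsibility of Intensity II: 0.2125 / 0.24946 ≈ 0.8518

0.8518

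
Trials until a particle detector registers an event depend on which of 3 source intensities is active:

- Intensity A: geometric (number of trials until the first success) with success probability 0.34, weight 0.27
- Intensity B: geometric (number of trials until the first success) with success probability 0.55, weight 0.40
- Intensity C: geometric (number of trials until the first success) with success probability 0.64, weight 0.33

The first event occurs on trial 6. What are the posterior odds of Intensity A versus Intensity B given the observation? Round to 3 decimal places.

Only the two components matter; the odds are (π_i f_i(x)) / (π_j f_j(x)).
Evaluate each component's likelihood at the observed value:
  L_A = 0.34·(1−0.34)^5 = 0.34·0.125233 = 0.0425793
  L_B = 0.55·(1−0.55)^5 = 0.55·0.0184528 = 0.010149
  L_C = 0.64·(1−0.64)^5 = 0.64·0.00604662 = 0.00386984
Posterior odds = (π_A·L_A) / (π_B·L_B) = (0.27·0.0425793) / (0.40·0.010149) = 0.0114964 / 0.00405962 ≈ 2.832

2.832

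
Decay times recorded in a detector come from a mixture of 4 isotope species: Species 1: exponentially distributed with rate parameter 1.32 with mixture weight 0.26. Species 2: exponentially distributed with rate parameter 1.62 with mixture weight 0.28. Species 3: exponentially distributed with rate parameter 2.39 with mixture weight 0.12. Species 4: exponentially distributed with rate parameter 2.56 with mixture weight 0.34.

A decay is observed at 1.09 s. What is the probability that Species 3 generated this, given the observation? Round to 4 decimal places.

The responsibility of component k is P(Z=k) f_k(x) divided by Σ_j P(Z=j) f_j(x).
Exponential densities:
  L_1 = 1.32·e^(−1.32·1.09) = 1.32·e^(−1.4388) = 0.31312
  L_2 = 1.62·e^(−1.62·1.09) = 1.62·e^(−1.7658) = 0.277101
  L_3 = 2.39·e^(−2.39·1.09) = 2.39·e^(−2.6051) = 0.176611
  L_4 = 2.56·e^(−2.56·1.09) = 2.56·e^(−2.7904) = 0.157175
Multiply by the mixture weights:
  P(Z=1)·L_1 = 0.26 × 0.31312 = 0.0814112
  P(Z=2)·L_2 = 0.28 × 0.277101 = 0.0775882
  P(Z=3)·L_3 = 0.12 × 0.176611 = 0.0211933
  P(Z=4)·L_4 = 0.34 × 0.157175 = 0.0534396
Evidence: 0.0814112 + 0.0775882 + 0.0211933 + 0.0534396 = 0.233632
P(Species 3 | the observation) ≈ 0.0907

0.0907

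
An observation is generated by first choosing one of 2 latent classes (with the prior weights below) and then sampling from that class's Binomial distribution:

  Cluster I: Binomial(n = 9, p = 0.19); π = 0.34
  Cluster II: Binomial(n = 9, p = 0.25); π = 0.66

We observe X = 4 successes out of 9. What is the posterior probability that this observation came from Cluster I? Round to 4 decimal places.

0.2016

The responsibility of component k is w_k f_k(x) divided by Σ_j w_j f_j(x).
Binomial probabilities:
  f_I = C(9,4)·0.19^4·0.81^5 = 126·0.00130321·0.348678 = 0.0572546
  f_II = C(9,4)·0.25^4·0.75^5 = 126·0.00390625·0.237305 = 0.116798
Weight by the priors:
  w_I·f_I = 0.34 × 0.0572546 = 0.0194665
  w_II·f_II = 0.66 × 0.116798 = 0.0770869
Normaliser: 0.0194665 + 0.0770869 = 0.0965535
Responsibility of Cluster I: 0.0194665 / 0.0965535 ≈ 0.2016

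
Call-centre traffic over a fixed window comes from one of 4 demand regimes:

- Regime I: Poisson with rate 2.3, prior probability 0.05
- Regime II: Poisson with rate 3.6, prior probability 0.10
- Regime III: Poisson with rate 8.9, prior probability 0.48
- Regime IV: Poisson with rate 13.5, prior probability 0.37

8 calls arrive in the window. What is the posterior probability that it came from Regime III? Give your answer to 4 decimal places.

P(component k | x) = P(Z=k)·f_k(x) / marginal(x), where marginal(x) = Σ_j P(Z=j)·f_j(x).
Component likelihoods at x = 8 calls:
  p_I = 0.00194726
  p_II = 0.0191179
  p_III = 0.133161
  p_IV = 0.0375123
Prior × likelihood for each component:
  P(Z=I)·p_I = 0.05 × 0.00194726 = 9.73632e-05
  P(Z=II)·p_II = 0.10 × 0.0191179 = 0.00191179
  P(Z=III)·p_III = 0.48 × 0.133161 = 0.0639175
  P(Z=IV)·p_IV = 0.37 × 0.0375123 = 0.0138796
Sum: 9.73632e-05 + 0.00191179 + 0.0639175 + 0.0138796 = 0.0798062
So the posterior for Regime III is 0.0639175 / 0.0798062 ≈ 0.8009.

0.8009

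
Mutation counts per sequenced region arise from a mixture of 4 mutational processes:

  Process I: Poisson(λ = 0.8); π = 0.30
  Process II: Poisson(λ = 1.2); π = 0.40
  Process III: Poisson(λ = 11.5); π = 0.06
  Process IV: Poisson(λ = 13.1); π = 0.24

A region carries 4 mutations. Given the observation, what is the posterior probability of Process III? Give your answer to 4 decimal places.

Posterior ∝ prior × likelihood, so P(k | x) ∝ P(Z=k) f_k(x); normalise over all components.
Evaluate each component's likelihood at the observed value:
  L_I = 0.00766855
  L_II = 0.0260232
  L_III = 0.00738233
  L_IV = 0.00250967
Multiply by the mixture weights:
  P(Z=I)·L_I = 0.30 × 0.00766855 = 0.00230056
  P(Z=II)·L_II = 0.40 × 0.0260232 = 0.0104093
  P(Z=III)·L_III = 0.06 × 0.00738233 = 0.00044294
  P(Z=IV)·L_IV = 0.24 × 0.00250967 = 0.00060232
Evidence: 0.00230056 + 0.0104093 + 0.00044294 + 0.00060232 = 0.0137551
P(Process III | data) = 0.00044294 / 0.0137551 ≈ 0.0322

0.0322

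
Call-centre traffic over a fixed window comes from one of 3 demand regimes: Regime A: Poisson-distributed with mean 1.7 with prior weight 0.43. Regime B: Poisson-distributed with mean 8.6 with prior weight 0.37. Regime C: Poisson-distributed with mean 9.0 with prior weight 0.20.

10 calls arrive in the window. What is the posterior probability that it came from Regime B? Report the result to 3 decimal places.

Apply Bayes' rule: the posterior for each component is proportional to its prior times its likelihood at x.
Component likelihoods at x = 10 calls:
  L_A = e^(−1.7)·1.7^10/10! = 1.01491e-05
  L_B = e^(−8.6)·8.6^10/10! = 0.112277
  L_C = e^(−9.0)·9.0^10/10! = 0.11858
Prior × likelihood for each component:
  P(Z=A)·L_A = 0.43 × 1.01491e-05 = 4.36409e-06
  P(Z=B)·L_B = 0.37 × 0.112277 = 0.0415423
  P(Z=C)·L_C = 0.20 × 0.11858 = 0.023716
Marginal: 4.36409e-06 + 0.0415423 + 0.023716 = 0.0652627
P(Regime B | data) = 0.0415423 / 0.0652627 ≈ 0.637

0.637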